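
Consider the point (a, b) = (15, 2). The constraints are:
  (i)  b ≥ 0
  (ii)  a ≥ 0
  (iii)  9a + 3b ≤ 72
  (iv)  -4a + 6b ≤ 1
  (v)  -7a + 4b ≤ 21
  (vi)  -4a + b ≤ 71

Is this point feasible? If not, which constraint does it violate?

Constraint (iii): 9a + 3b = 141, which is not ≤ 72. All other constraints are satisfied.

not feasible — violates (iii)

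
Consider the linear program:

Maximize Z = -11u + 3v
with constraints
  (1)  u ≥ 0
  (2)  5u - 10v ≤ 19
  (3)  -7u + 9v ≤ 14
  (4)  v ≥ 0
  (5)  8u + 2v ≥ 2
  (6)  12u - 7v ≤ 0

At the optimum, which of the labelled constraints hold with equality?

(1) and (3)

Feasible corners and Z = -11u + 3v:
  (0, 14/9) → Z = 14/3
  (0, 1) → Z = 3
  (98/59, 168/59) → Z = -574/59
  (7/40, 3/10) → Z = -41/40

The maximum is at (0, 14/9). Substituting into each constraint, equality holds for (1) and (3); the remaining constraints have slack.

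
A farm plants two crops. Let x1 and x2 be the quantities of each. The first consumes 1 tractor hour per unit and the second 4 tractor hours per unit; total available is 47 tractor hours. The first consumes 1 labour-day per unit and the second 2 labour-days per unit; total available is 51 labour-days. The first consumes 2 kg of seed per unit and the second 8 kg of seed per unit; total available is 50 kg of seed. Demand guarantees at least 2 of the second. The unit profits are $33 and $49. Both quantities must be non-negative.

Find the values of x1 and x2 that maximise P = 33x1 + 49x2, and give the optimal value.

x1 = 17, x2 = 2, maximum P = 659

The optimum lies where 2x1 + 8x2 = 50 and x2 = 2.
Solving simultaneously gives x1 = 17, x2 = 2.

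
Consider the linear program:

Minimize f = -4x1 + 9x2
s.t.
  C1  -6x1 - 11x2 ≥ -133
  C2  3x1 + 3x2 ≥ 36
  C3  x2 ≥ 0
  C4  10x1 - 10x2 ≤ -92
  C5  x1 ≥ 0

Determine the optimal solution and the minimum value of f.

x1 = 7/5, x2 = 53/5, minimum f = 449/5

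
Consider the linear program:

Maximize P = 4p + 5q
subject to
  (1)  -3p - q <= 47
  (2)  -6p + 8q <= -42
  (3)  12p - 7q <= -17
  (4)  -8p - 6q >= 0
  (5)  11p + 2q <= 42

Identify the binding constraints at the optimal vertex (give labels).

(2) and (3)

Extreme points and P = 4p + 5q:
  (-167/15, -68/5) → P = -1688/15
  (-346/33, -171/11) → P = -359/3
  (-215/27, -101/9) → P = -2375/27

The maximum is at (-215/27, -101/9). Substituting into each constraint, equality holds for (2) and (3); the remaining constraints have slack.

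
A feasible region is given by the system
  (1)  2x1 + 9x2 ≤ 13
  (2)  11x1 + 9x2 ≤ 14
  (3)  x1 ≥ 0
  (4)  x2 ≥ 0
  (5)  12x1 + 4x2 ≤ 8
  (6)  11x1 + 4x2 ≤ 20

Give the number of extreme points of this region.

5

Intersecting each pair of boundary lines and keeping only the points that satisfy every inequality leaves:
  (1/9, 115/81)
  (0, 13/9)
  (1/4, 5/4)
  (0, 0)
  (2/3, 0)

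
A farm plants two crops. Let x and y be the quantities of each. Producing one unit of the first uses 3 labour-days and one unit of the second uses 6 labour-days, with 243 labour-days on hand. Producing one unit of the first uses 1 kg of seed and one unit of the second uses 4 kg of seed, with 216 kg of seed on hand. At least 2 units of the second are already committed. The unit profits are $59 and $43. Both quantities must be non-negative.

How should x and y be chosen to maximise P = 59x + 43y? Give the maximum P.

Corner points and P = 59x + 43y:
  (0, 81/2) → P = 3483/2
  (0, 2) → P = 86
  (77, 2) → P = 4629

The optimum lies where 3x + 6y = 243 and y = 2.
Solving simultaneously gives x = 77, y = 2.

x = 77, y = 2, maximum P = 4629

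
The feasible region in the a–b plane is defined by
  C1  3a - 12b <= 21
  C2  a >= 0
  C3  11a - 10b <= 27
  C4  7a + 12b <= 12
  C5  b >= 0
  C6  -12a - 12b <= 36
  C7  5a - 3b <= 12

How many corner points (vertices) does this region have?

Intersecting each pair of boundary lines and keeping only the points that satisfy every inequality leaves:
  (0, 1)
  (0, 0)
  (12/7, 0)

3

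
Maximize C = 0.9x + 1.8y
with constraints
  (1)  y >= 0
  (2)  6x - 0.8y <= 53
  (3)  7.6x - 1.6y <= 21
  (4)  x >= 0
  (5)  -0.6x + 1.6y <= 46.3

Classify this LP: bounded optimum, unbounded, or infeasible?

Corner points and C = 0.9x + 1.8y:
  (105/38, 0) → C = 189/76
  (0, 0) → C = 0
  (673/70, 1139/35) → C = 67.23
  (0, 28.9375) → C = 52.0875
The feasible region has finitely many vertices and no improving ray; the maximum is 67.23 at (673/70, 1139/35).

bounded optimum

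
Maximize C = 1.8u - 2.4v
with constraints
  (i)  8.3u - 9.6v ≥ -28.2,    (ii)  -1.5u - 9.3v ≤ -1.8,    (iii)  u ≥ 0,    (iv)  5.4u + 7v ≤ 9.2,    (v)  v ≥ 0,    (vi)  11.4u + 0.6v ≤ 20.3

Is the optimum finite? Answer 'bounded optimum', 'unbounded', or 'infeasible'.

Feasible corners and C = 1.8u - 2.4v:
  (0, 6/31) → C = -72/155
  (1.2, 0) → C = 2.16
  (0, 46/35) → C = -552/175
  (46/27, 0) → C = 46/15
The feasible region has finitely many vertices and no improving ray; the maximum is 46/15 at (46/27, 0).

bounded optimum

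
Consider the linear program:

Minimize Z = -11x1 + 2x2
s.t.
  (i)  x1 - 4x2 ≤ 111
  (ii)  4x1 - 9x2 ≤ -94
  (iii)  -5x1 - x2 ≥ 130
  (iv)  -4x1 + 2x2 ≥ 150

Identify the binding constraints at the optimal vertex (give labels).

(iii) and (iv)

Extreme points and Z = -11x1 + 2x2:
  (-1375/7, -538/7) → Z = 2007
  (-83/2, -8) → Z = 881/2
  (-205/7, 115/7) → Z = 355
The feasible region is unbounded (it extends along (-4, -1), (-1, 5)), but Z strictly increases along every unbounded feasible direction, so there is no improving ray and the minimum is attained at a vertex.

The minimum is at (-205/7, 115/7). Substituting into each constraint, equality holds for (iii) and (iv); the remaining constraints have slack.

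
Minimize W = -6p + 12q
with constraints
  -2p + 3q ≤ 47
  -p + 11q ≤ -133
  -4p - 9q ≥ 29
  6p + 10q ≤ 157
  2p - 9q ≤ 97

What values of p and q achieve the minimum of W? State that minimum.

p = -10, q = -13, minimum W = -96

Corner points and W = -6p + 12q:
  (-916/19, -313/19) → W = 1740/19
  (-119/2, -24) → W = 69
  (-10, -13) → W = -96

The optimum lies where -p + 11q = -133 and 2p - 9q = 97.
Solving simultaneously gives p = -10, q = -13.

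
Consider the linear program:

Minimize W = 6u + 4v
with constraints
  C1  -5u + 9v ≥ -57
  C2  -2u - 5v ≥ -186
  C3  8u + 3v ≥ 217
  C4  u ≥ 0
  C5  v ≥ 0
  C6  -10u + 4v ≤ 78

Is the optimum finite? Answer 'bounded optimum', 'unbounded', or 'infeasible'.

Extreme points and W = 6u + 4v:
  (1959/43, 816/43) → W = 15018/43
  (708/29, 629/87) → W = 15260/87
  (31/2, 31) → W = 217
The feasible region has finitely many vertices and no improving ray; the minimum is 15260/87 at (708/29, 629/87).

bounded optimum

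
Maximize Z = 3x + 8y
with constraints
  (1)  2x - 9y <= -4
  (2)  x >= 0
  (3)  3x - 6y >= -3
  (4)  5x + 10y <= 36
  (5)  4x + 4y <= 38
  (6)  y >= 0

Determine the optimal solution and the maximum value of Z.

Corner points and Z = 3x + 8y:
  (0, 4/9) → Z = 32/9
  (284/65, 92/65) → Z = 1588/65
  (0, 1/2) → Z = 4
  (31/10, 41/20) → Z = 257/10

The binding constraints are 3x - 6y = -3 and 5x + 10y = 36.
Solving simultaneously gives x = 31/10, y = 41/20.

x = 31/10, y = 41/20, maximum Z = 257/10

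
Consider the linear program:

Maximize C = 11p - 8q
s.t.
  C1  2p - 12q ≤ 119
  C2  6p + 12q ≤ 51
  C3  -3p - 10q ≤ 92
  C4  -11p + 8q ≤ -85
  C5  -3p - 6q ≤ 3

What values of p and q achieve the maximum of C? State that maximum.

Extreme points and C = 11p - 8q:
  (85/4, -51/8) → C = 1139/4
  (113/8, -121/16) → C = 1727/8
  (119/15, 17/60) → C = 85
  (27/5, -16/5) → C = 85

The binding constraints are 2p - 12q = 119 and 6p + 12q = 51.
Solving simultaneously gives p = 85/4, q = -51/8.

p = 85/4, q = -51/8, maximum C = 1139/4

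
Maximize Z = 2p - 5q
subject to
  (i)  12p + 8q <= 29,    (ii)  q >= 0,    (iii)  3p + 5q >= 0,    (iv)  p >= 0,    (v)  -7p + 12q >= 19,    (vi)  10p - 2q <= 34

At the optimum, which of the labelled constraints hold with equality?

(iv) and (v)

Vertices and Z = 2p - 5q:
  (0, 29/8) → Z = -145/8
  (49/50, 431/200) → Z = -1763/200
  (0, 19/12) → Z = -95/12

The maximum is at (0, 19/12). Substituting into each constraint, equality holds for (iv) and (v); the remaining constraints have slack.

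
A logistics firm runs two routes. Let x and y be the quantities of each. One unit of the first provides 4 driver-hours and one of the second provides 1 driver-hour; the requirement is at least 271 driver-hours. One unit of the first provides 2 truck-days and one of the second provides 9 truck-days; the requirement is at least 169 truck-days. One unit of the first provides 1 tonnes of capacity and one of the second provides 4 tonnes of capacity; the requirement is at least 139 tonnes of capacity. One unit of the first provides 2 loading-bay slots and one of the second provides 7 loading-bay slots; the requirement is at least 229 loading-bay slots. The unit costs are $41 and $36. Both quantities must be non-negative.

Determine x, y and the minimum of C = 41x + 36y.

The feasible region is unbounded (it extends along (0, 1), (1, 0)), but C strictly increases along every unbounded feasible direction, so there is no improving ray and the minimum is attained at a vertex.

The optimum lies where 4x + y = 271 and x + 4y = 139.
Solving simultaneously gives x = 63, y = 19.

x = 63, y = 19, minimum C = 3267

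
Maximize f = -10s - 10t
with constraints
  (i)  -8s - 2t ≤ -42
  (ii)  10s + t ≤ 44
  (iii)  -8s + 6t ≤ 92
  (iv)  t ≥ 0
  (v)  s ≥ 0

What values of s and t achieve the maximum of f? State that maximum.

Feasible corners and f = -10s - 10t:
  (23/6, 17/3) → f = -95
  (17/16, 67/4) → f = -1425/8
  (43/17, 318/17) → f = -3610/17

s = 23/6, t = 17/3, maximum f = -95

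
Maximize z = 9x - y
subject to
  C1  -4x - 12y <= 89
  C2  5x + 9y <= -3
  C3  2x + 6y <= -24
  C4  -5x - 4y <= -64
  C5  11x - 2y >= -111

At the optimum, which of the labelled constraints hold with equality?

C1 and C2

Vertices and z = 9x - y:
  (255/8, -433/24) → z = 3659/12
  (281/11, -701/44) → z = 10817/44
  (588/25, -67/5) → z = 5627/25

The maximum is at (255/8, -433/24). Substituting into each constraint, equality holds for C1 and C2; the remaining constraints have slack.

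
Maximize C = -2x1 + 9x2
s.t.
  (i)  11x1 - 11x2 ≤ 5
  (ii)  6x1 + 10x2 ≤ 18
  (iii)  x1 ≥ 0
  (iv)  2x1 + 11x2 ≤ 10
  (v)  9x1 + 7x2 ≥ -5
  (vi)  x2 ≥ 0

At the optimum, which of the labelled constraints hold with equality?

(iii) and (iv)

Corner points and C = -2x1 + 9x2:
  (15/13, 100/143) → C = 570/143
  (5/11, 0) → C = -10/11
  (0, 10/11) → C = 90/11
  (0, 0) → C = 0

The maximum is at (0, 10/11). Substituting into each constraint, equality holds for (iii) and (iv); the remaining constraints have slack.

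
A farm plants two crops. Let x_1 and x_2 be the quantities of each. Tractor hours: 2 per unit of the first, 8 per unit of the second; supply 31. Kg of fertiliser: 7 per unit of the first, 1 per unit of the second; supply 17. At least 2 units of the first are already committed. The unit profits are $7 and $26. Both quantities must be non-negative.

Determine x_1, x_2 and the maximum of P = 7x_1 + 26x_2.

x_1 = 2, x_2 = 3, maximum P = 92

Vertices and P = 7x_1 + 26x_2:
  (17/7, 0) → P = 17
  (2, 0) → P = 14
  (2, 3) → P = 92

The binding constraints are 7x_1 + x_2 = 17 and x_1 = 2.
Solving simultaneously gives x_1 = 2, x_2 = 3.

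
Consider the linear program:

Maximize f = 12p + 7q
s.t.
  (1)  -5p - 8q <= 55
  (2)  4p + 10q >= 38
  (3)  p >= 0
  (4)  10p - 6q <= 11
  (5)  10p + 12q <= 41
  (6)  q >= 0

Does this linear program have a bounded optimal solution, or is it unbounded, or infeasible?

infeasible

The boundaries -5p - 8q = 55 and 4p + 10q = 38 meet at (-427/9, 205/9), but that point violates p ≥ 0. Every candidate vertex is excluded by some other constraint, so the feasible region is empty.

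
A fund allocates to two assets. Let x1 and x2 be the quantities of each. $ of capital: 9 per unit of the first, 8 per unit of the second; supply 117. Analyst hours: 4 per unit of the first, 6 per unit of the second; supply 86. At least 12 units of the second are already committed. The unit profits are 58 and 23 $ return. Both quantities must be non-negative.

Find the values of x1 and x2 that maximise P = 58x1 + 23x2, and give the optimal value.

The optimum lies where 9x1 + 8x2 = 117 and x2 = 12.
Solving simultaneously gives x1 = 7/3, x2 = 12.

x1 = 7/3, x2 = 12, maximum P = 1234/3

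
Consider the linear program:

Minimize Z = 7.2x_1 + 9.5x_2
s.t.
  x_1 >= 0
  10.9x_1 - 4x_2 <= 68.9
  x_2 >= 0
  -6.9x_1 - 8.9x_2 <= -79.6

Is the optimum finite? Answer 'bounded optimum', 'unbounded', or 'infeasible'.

Corner points and Z = 7.2x_1 + 9.5x_2:
  (0, 796/89) → Z = 7562/89
  (93161/12461, 39223/12461) → Z = 10433777/124610
The feasible region has finitely many vertices and no improving ray; the minimum is 10433777/124610 at (93161/12461, 39223/12461).

bounded optimum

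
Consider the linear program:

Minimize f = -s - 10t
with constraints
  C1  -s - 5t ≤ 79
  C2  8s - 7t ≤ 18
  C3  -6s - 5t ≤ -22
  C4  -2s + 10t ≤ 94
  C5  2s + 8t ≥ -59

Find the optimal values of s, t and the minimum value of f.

s = 419/33, t = 394/33, minimum f = -1453/11

Vertices and f = -s - 10t:
  (122/41, 34/41) → f = -462/41
  (419/33, 394/33) → f = -1453/11
  (-25/7, 304/35) → f = -583/7

The binding constraints are 8s - 7t = 18 and -2s + 10t = 94.
Solving simultaneously gives s = 419/33, t = 394/33.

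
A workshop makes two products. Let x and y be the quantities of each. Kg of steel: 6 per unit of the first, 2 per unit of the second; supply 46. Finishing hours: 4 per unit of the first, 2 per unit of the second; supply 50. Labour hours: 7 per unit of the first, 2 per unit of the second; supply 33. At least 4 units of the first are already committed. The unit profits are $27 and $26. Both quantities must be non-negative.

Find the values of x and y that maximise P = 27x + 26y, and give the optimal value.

Feasible corners and P = 27x + 26y:
  (33/7, 0) → P = 891/7
  (4, 0) → P = 108
  (4, 5/2) → P = 173

x = 4, y = 5/2, maximum P = 173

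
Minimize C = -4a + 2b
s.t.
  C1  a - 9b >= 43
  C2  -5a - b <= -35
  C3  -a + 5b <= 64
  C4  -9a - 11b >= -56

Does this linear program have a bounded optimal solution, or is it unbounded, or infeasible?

unbounded

From the feasible point (179/23, -90/23), moving in the direction (11, -9) keeps every constraint satisfied while C decreases without bound.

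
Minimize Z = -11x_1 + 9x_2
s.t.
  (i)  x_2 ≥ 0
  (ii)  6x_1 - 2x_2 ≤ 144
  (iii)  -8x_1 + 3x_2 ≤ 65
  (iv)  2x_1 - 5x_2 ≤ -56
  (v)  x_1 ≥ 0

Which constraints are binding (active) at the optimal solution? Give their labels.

Corner points and Z = -11x_1 + 9x_2:
  (281, 771) → Z = 3848
  (32, 24) → Z = -136
  (0, 65/3) → Z = 195
  (0, 56/5) → Z = 504/5

The minimum is at (32, 24). Substituting into each constraint, equality holds for (ii) and (iv); the remaining constraints have slack.

(ii) and (iv)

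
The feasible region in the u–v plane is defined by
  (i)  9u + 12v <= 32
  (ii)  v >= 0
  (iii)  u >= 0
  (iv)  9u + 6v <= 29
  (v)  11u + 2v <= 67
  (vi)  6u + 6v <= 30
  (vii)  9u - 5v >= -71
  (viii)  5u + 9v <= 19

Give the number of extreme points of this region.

5

The feasible vertices (each the meet of two boundaries and inside every other half-plane) are:
  (26/9, 1/2)
  (20/7, 11/21)
  (0, 0)
  (29/9, 0)
  (0, 19/9)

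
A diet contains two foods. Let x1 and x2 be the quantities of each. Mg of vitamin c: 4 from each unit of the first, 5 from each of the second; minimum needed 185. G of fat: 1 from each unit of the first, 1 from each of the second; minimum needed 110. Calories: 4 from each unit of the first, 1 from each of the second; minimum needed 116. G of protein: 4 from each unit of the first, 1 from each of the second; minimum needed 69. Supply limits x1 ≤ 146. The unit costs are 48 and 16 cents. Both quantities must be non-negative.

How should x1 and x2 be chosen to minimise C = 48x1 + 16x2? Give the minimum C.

The feasible region is unbounded (it extends along (0, 1)), but C strictly increases along every unbounded feasible direction, so there is no improving ray and the minimum is attained at a vertex.

x1 = 2, x2 = 108, minimum C = 1824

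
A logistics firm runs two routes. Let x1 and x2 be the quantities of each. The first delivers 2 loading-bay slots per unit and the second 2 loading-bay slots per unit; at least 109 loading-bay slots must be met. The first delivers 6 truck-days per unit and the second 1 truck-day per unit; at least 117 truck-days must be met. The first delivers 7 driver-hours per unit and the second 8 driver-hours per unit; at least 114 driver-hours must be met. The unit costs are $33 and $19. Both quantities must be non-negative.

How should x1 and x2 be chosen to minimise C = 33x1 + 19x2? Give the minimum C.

Vertices and C = 33x1 + 19x2:
  (0, 117) → C = 2223
  (109/2, 0) → C = 3597/2
  (25/2, 42) → C = 2421/2
The feasible region is unbounded (it extends along (0, 1), (1, 0)), but C strictly increases along every unbounded feasible direction, so there is no improving ray and the minimum is attained at a vertex.

x1 = 25/2, x2 = 42, minimum C = 2421/2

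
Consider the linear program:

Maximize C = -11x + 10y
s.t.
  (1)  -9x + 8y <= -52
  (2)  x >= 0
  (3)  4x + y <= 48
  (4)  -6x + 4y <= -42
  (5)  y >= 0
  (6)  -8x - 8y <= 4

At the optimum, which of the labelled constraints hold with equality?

Vertices and C = -11x + 10y:
  (117/11, 60/11) → C = -687/11
  (12, 0) → C = -132
  (7, 0) → C = -77

The maximum is at (117/11, 60/11). Substituting into each constraint, equality holds for (3) and (4); the remaining constraints have slack.

(3) and (4)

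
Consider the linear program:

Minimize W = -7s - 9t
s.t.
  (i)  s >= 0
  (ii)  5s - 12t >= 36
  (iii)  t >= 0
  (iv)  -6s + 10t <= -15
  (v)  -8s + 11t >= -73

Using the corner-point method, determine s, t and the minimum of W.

Extreme points and W = -7s - 9t:
  (36/5, 0) → W = -252/5
  (480/41, 77/41) → W = -4053/41
  (73/8, 0) → W = -511/8

s = 480/41, t = 77/41, minimum W = -4053/41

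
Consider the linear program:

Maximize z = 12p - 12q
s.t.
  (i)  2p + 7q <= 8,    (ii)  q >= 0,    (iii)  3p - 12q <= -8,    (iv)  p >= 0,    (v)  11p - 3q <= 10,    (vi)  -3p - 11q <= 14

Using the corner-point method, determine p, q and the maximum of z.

Vertices and z = 12p - 12q:
  (8/9, 8/9) → z = 0
  (0, 8/7) → z = -96/7
  (0, 2/3) → z = -8

The binding constraints are 2p + 7q = 8 and 3p - 12q = -8.
Solving simultaneously gives p = 8/9, q = 8/9.

p = 8/9, q = 8/9, maximum z = 0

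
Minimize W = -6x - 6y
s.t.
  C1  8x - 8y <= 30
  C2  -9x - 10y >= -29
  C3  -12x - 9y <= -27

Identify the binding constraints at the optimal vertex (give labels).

Feasible corners and W = -6x - 6y:
  (7/2, -1/4) → W = -39/2
  (81/28, -6/7) → W = -171/14
  (3/13, 35/13) → W = -228/13

The minimum is at (7/2, -1/4). Substituting into each constraint, equality holds for C1 and C2; the remaining constraints have slack.

C1 and C2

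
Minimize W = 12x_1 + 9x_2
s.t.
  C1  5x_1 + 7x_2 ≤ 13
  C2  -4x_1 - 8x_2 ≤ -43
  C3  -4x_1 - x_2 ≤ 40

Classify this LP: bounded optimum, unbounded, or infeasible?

The boundaries 5x_1 + 7x_2 = 13 and -4x_1 - 8x_2 = -43 meet at (-197/12, 163/12), but that point violates -4x_1 - x_2 ≤ 40. Every candidate vertex is excluded by some other constraint, so the feasible region is empty.

infeasible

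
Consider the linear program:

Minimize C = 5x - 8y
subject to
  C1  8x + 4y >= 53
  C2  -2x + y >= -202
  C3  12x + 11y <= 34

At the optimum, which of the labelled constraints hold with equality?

Feasible corners and C = 5x - 8y:
  (861/16, -755/8) → C = 16385/16
  (447/40, -91/10) → C = 5147/40
  (1128/17, -1178/17) → C = 15064/17

The minimum is at (447/40, -91/10). Substituting into each constraint, equality holds for C1 and C3; the remaining constraints have slack.

C1 and C3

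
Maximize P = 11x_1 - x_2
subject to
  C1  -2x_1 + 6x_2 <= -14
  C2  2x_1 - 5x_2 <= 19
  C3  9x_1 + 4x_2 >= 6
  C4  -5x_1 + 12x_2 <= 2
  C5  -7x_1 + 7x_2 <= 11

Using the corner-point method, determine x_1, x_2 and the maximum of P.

Corner points and P = 11x_1 - x_2:
  (22, 5) → P = 237
  (46/31, -57/31) → P = 563/31
  (2, -3) → P = 25

x_1 = 22, x_2 = 5, maximum P = 237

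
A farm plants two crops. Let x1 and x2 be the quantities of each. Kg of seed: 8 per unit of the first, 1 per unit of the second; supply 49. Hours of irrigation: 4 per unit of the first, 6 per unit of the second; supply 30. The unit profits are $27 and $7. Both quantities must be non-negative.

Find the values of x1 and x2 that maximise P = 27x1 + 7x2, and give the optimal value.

x1 = 6, x2 = 1, maximum P = 169

Feasible corners and P = 27x1 + 7x2:
  (0, 0) → P = 0
  (0, 5) → P = 35
  (49/8, 0) → P = 1323/8
  (6, 1) → P = 169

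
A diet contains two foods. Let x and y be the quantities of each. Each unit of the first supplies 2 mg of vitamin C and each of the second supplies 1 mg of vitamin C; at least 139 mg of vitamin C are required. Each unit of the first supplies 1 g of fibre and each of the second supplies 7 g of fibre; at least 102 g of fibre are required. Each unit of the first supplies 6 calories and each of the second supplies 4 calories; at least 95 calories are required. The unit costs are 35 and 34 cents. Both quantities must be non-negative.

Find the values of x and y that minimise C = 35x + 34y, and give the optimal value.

x = 67, y = 5, minimum C = 2515

Vertices and C = 35x + 34y:
  (0, 139) → C = 4726
  (102, 0) → C = 3570
  (67, 5) → C = 2515
The feasible region is unbounded (it extends along (0, 1), (1, 0)), but C strictly increases along every unbounded feasible direction, so there is no improving ray and the minimum is attained at a vertex.

At the optimal vertex, 2x + y = 139 and x + 7y = 102.
Solving simultaneously gives x = 67, y = 5.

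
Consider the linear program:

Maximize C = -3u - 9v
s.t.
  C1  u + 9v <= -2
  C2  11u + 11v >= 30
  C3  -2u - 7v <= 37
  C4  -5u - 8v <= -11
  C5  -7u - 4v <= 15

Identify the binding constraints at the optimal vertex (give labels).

C3 and C4

Feasible corners and C = -3u - 9v:
  (73/22, -13/22) → C = -51/11
  (119/33, -29/33) → C = -32/11
  (373/19, -207/19) → C = 744/19
The feasible region is unbounded (it extends along (7, -2), (9, -1)), but C strictly decreases along every unbounded feasible direction, so there is no improving ray and the maximum is attained at a vertex.

The maximum is at (373/19, -207/19). Substituting into each constraint, equality holds for C3 and C4; the remaining constraints have slack.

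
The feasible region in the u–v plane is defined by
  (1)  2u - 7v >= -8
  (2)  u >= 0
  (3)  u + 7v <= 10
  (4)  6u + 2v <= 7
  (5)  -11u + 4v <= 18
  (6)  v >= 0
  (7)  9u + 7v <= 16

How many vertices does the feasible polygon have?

5

Intersecting each pair of boundary lines and keeping only the points that satisfy every inequality leaves:
  (0, 8/7)
  (2/3, 4/3)
  (0, 0)
  (29/40, 53/40)
  (7/6, 0)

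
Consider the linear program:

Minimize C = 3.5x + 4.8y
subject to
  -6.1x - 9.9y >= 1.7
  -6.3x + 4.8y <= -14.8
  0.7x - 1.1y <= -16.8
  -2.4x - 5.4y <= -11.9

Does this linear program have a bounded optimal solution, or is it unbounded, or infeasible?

The boundaries -6.1x - 9.9y = 1.7 and -2.4x - 5.4y = -11.9 meet at (-83/6, 451/54), but that point violates -6.3x + 4.8y ≤ -14.8. Every candidate vertex is excluded by some other constraint, so the feasible region is empty.

infeasible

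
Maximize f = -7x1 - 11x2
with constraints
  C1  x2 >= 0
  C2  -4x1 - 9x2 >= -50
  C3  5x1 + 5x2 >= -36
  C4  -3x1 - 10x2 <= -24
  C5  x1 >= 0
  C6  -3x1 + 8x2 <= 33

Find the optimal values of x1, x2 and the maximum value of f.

x1 = 0, x2 = 12/5, maximum f = -132/5

Extreme points and f = -7x1 - 11x2:
  (25/2, 0) → f = -175/2
  (8, 0) → f = -56
  (103/59, 282/59) → f = -3823/59
  (0, 12/5) → f = -132/5
  (0, 33/8) → f = -363/8

The optimum lies where -3x1 - 10x2 = -24 and x1 = 0.
Solving simultaneously gives x1 = 0, x2 = 12/5.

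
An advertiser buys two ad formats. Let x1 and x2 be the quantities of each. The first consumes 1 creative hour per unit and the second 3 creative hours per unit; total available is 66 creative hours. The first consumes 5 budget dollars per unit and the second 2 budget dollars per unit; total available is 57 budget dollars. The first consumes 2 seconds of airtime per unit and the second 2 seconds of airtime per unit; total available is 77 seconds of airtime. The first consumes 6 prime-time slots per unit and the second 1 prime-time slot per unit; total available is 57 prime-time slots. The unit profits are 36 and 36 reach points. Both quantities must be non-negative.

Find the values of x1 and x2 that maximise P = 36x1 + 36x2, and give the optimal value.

x1 = 3, x2 = 21, maximum P = 864

Extreme points and P = 36x1 + 36x2:
  (0, 0) → P = 0
  (0, 22) → P = 792
  (19/2, 0) → P = 342
  (3, 21) → P = 864
  (57/7, 57/7) → P = 4104/7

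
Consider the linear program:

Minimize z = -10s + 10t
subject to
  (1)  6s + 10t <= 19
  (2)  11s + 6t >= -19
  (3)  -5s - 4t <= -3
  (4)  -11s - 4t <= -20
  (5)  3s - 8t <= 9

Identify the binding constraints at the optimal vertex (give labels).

(1) and (5)

Vertices and z = -10s + 10t:
  (62/43, 89/86) → z = -175/43
  (121/39, 1/26) → z = -1195/39
  (49/25, -39/100) → z = -47/2

The minimum is at (121/39, 1/26). Substituting into each constraint, equality holds for (1) and (5); the remaining constraints have slack.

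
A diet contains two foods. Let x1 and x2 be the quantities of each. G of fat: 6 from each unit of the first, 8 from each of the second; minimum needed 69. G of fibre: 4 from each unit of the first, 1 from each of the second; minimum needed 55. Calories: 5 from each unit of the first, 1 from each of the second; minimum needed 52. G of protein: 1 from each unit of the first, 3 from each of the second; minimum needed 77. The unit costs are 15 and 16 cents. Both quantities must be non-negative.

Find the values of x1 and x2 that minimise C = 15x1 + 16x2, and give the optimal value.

x1 = 8, x2 = 23, minimum C = 488

Corner points and C = 15x1 + 16x2:
  (0, 55) → C = 880
  (77, 0) → C = 1155
  (8, 23) → C = 488
The feasible region is unbounded (it extends along (0, 1), (1, 0)), but C strictly increases along every unbounded feasible direction, so there is no improving ray and the minimum is attained at a vertex.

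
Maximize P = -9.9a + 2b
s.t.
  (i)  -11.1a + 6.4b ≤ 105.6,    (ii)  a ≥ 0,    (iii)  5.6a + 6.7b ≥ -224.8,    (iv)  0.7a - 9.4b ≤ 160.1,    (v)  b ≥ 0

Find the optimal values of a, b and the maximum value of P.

Corner points and P = -9.9a + 2b:
  (0, 33/2) → P = 33
  (0, 0) → P = 0
  (1601/7, 0) → P = -158499/70
The feasible region is unbounded (it extends along (94, 7), (64, 111)), but P strictly decreases along every unbounded feasible direction, so there is no improving ray and the maximum is attained at a vertex.

The binding constraints are -11.1a + 6.4b = 105.6 and a = 0.
Solving simultaneously gives a = 0, b = 33/2.

a = 0, b = 16.5, maximum P = 33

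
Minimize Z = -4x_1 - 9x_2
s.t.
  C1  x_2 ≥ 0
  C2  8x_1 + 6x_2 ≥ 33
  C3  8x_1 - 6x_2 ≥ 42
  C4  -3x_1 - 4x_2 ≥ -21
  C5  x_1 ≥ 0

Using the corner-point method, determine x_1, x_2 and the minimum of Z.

x_1 = 147/25, x_2 = 21/25, minimum Z = -777/25

Feasible corners and Z = -4x_1 - 9x_2:
  (21/4, 0) → Z = -21
  (7, 0) → Z = -28
  (147/25, 21/25) → Z = -777/25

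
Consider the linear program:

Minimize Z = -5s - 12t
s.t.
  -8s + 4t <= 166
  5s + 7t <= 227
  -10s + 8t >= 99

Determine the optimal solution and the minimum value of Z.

Corner points and Z = -5s - 12t:
  (-127/38, 1323/38) → Z = -15241/38
  (-233/6, -217/6) → Z = 3769/6
  (1123/110, 553/22) → Z = -7759/22

At the optimal vertex, -8s + 4t = 166 and 5s + 7t = 227.
Solving simultaneously gives s = -127/38, t = 1323/38.

s = -127/38, t = 1323/38, minimum Z = -15241/38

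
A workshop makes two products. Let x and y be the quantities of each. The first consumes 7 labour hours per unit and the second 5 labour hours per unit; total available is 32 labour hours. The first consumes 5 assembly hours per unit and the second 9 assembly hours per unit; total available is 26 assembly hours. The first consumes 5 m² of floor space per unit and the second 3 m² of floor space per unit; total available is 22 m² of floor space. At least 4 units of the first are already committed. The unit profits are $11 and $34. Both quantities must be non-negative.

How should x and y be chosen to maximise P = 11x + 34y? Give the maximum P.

Feasible corners and P = 11x + 34y:
  (22/5, 0) → P = 242/5
  (4, 0) → P = 44
  (4, 2/3) → P = 200/3

At the optimal vertex, 5x + 9y = 26 and 5x + 3y = 22.
Solving simultaneously gives x = 4, y = 2/3.

x = 4, y = 2/3, maximum P = 200/3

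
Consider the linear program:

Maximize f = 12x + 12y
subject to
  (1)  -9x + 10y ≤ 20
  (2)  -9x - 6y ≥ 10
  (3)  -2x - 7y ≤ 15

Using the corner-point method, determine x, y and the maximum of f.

Corner points and f = 12x + 12y:
  (-55/36, 5/8) → f = -65/6
  (-290/83, -95/83) → f = -4620/83
  (20/51, -115/51) → f = -380/17

x = -55/36, y = 5/8, maximum f = -65/6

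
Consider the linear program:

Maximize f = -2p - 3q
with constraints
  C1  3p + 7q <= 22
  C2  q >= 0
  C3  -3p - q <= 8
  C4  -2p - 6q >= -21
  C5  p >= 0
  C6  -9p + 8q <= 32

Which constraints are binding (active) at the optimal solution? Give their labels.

C2 and C5

Extreme points and f = -2p - 3q:
  (22/3, 0) → f = -44/3
  (0, 22/7) → f = -66/7
  (0, 0) → f = 0

The maximum is at (0, 0). Substituting into each constraint, equality holds for C2 and C5; the remaining constraints have slack.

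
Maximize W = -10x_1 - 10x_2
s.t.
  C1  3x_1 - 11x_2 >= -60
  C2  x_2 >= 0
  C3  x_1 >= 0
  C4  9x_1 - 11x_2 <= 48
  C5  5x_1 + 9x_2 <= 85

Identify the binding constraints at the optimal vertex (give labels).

Feasible corners and W = -10x_1 - 10x_2:
  (0, 60/11) → W = -600/11
  (395/82, 555/82) → W = -4750/41
  (0, 0) → W = 0
  (16/3, 0) → W = -160/3
  (1367/136, 525/136) → W = -2365/17

The maximum is at (0, 0). Substituting into each constraint, equality holds for C2 and C3; the remaining constraints have slack.

C2 and C3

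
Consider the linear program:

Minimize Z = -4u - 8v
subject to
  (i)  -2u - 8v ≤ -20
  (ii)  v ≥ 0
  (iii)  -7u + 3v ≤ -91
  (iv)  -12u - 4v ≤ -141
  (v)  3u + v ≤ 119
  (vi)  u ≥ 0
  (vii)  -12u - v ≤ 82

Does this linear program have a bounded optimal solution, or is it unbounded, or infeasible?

bounded optimum

Feasible corners and Z = -4u - 8v:
  (13, 0) → Z = -52
  (119/3, 0) → Z = -476/3
  (28, 35) → Z = -392
The feasible region has finitely many vertices and no improving ray; the minimum is -392 at (28, 35).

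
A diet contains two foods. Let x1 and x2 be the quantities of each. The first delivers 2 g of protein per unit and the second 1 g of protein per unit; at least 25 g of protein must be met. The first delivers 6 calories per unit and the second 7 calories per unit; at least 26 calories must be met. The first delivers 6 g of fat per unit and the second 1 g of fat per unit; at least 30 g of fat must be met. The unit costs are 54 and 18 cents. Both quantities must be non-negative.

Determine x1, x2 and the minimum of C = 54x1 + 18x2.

x1 = 5/4, x2 = 45/2, minimum C = 945/2

The feasible region is unbounded (it extends along (0, 1), (1, 0)), but C strictly increases along every unbounded feasible direction, so there is no improving ray and the minimum is attained at a vertex.

The binding constraints are 2x1 + x2 = 25 and 6x1 + x2 = 30.
Solving simultaneously gives x1 = 5/4, x2 = 45/2.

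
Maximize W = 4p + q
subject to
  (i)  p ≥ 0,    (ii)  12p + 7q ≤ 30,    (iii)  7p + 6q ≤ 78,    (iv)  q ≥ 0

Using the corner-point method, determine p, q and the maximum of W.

p = 5/2, q = 0, maximum W = 10

Feasible corners and W = 4p + q:
  (0, 30/7) → W = 30/7
  (0, 0) → W = 0
  (5/2, 0) → W = 10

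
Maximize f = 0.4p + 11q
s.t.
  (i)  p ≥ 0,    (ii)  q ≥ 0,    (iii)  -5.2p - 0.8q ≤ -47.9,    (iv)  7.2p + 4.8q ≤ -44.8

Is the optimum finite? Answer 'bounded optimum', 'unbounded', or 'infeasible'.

infeasible

The boundaries p = 0 and -5.2p - 0.8q = -47.9 meet at (0, 59.875), but that point violates 7.2p + 4.8q ≤ -44.8. Every candidate vertex is excluded by some other constraint, so the feasible region is empty.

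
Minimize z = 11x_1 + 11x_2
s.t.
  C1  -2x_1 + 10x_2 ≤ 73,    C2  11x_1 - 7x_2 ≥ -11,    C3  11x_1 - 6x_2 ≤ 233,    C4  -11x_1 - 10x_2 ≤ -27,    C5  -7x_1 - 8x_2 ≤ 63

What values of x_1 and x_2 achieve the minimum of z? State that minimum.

x_1 = 623/44, x_2 = -103/8, minimum z = 113/8

Extreme points and z = 11x_1 + 11x_2:
  (401/96, 781/96) → z = 2167/16
  (1384/49, 1269/98) → z = 44407/98
  (79/187, 38/17) → z = 497/17
  (623/44, -103/8) → z = 113/8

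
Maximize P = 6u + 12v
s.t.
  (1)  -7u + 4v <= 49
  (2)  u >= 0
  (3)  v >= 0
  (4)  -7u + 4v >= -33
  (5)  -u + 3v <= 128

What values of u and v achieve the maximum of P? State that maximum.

u = 611/17, v = 929/17, maximum P = 14814/17

Extreme points and P = 6u + 12v:
  (0, 49/4) → P = 147
  (365/17, 847/17) → P = 12354/17
  (0, 0) → P = 0
  (33/7, 0) → P = 198/7
  (611/17, 929/17) → P = 14814/17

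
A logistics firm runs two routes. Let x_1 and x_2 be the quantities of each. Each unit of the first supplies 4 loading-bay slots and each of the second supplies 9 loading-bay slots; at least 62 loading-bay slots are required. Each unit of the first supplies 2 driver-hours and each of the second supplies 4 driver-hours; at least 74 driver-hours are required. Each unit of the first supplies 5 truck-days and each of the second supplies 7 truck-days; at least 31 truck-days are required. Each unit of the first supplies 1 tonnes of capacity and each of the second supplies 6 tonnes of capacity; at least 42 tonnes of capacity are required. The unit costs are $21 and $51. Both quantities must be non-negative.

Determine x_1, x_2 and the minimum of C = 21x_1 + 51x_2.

x_1 = 69/2, x_2 = 5/4, minimum C = 3153/4

Corner points and C = 21x_1 + 51x_2:
  (0, 37/2) → C = 1887/2
  (42, 0) → C = 882
  (69/2, 5/4) → C = 3153/4
The feasible region is unbounded (it extends along (0, 1), (1, 0)), but C strictly increases along every unbounded feasible direction, so there is no improving ray and the minimum is attained at a vertex.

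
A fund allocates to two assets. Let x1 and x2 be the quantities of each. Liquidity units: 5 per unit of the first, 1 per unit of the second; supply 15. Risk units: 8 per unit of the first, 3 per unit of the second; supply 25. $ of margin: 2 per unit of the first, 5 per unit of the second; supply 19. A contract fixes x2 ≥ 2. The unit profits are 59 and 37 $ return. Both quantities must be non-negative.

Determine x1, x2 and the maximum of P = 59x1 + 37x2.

Feasible corners and P = 59x1 + 37x2:
  (0, 19/5) → P = 703/5
  (0, 2) → P = 74
  (2, 3) → P = 229
  (19/8, 2) → P = 1713/8

The optimum lies where 8x1 + 3x2 = 25 and 2x1 + 5x2 = 19.
Solving simultaneously gives x1 = 2, x2 = 3.

x1 = 2, x2 = 3, maximum P = 229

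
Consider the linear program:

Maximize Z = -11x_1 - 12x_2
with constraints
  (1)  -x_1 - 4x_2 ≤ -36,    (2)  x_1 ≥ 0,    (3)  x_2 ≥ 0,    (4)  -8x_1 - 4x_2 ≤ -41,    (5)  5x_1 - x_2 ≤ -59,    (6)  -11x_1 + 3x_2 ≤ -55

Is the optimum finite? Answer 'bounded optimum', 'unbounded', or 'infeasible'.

infeasible

The boundaries -x_1 - 4x_2 = -36 and x_2 = 0 meet at (36, 0), but that point violates 5x_1 - x_2 ≤ -59. Every candidate vertex is excluded by some other constraint, so the feasible region is empty.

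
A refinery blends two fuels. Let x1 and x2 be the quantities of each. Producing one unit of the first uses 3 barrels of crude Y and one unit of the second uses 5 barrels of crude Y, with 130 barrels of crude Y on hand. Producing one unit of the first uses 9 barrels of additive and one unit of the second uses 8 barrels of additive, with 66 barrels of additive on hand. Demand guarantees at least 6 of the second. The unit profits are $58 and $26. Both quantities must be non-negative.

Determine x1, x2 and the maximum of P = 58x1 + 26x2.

x1 = 2, x2 = 6, maximum P = 272

Feasible corners and P = 58x1 + 26x2:
  (0, 33/4) → P = 429/2
  (0, 6) → P = 156
  (2, 6) → P = 272

The optimum lies where 9x1 + 8x2 = 66 and x2 = 6.
Solving simultaneously gives x1 = 2, x2 = 6.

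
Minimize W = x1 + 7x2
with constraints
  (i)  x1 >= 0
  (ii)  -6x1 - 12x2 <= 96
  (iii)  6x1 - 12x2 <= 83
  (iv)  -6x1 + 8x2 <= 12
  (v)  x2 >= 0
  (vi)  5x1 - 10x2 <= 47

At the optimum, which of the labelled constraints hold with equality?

(i) and (v)

Vertices and W = x1 + 7x2:
  (0, 3/2) → W = 21/2
  (0, 0) → W = 0
  (47/5, 0) → W = 47/5
The feasible region is unbounded (it extends along (2, 1), (4, 3)), but W strictly increases along every unbounded feasible direction, so there is no improving ray and the minimum is attained at a vertex.

The minimum is at (0, 0). Substituting into each constraint, equality holds for (i) and (v); the remaining constraints have slack.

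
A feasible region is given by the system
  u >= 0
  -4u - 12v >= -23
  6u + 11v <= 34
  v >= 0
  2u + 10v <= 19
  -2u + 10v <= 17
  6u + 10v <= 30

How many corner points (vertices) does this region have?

5

The feasible vertices (each the meet of two boundaries and inside every other half-plane) are:
  (0, 0)
  (0, 17/10)
  (13/32, 57/32)
  (65/16, 9/16)
  (5, 0)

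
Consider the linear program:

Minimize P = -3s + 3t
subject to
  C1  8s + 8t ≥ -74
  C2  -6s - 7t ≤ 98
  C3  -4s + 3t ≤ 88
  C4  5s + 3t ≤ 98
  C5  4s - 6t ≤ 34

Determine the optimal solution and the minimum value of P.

Vertices and P = -3s + 3t:
  (-463/28, 51/7) → P = 2001/28
  (-43/20, -71/10) → P = -297/20
  (10/9, 832/27) → P = 802/9
  (115/7, 37/7) → P = -234/7

s = 115/7, t = 37/7, minimum P = -234/7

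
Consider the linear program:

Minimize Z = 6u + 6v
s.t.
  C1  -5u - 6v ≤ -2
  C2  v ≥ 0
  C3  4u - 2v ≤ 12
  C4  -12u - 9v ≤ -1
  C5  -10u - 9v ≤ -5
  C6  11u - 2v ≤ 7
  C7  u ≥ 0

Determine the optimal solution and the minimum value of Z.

Extreme points and Z = 6u + 6v:
  (1/2, 0) → Z = 3
  (7/11, 0) → Z = 42/11
  (0, 5/9) → Z = 10/3
The feasible region is unbounded (it extends along (0, 1), (2, 11)), but Z strictly increases along every unbounded feasible direction, so there is no improving ray and the minimum is attained at a vertex.

The binding constraints are v = 0 and -10u - 9v = -5.
Solving simultaneously gives u = 1/2, v = 0.

u = 1/2, v = 0, minimum Z = 3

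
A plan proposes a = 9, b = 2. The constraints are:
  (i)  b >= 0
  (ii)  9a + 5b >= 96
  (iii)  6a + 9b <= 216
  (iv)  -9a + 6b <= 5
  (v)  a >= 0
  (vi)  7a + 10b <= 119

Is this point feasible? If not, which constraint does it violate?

not feasible — violates (ii)

Constraint (ii): 9a + 5b = 91, which is not ≥ 96. All other constraints are satisfied.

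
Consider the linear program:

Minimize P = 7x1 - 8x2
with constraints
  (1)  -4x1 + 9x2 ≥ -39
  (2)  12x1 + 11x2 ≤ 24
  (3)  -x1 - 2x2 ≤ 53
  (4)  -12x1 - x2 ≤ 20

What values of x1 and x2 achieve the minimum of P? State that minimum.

x1 = -61/30, x2 = 22/5, minimum P = -1483/30

Vertices and P = 7x1 - 8x2:
  (645/152, -93/38) → P = 7491/152
  (-141/112, -137/28) → P = 3397/112
  (-61/30, 22/5) → P = -1483/30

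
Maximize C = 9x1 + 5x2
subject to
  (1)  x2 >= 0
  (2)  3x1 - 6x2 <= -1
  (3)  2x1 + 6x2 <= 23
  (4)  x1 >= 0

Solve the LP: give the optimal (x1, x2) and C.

Extreme points and C = 9x1 + 5x2:
  (22/5, 71/30) → C = 1543/30
  (0, 1/6) → C = 5/6
  (0, 23/6) → C = 115/6

The binding constraints are 3x1 - 6x2 = -1 and 2x1 + 6x2 = 23.
Solving simultaneously gives x1 = 22/5, x2 = 71/30.

x1 = 22/5, x2 = 71/30, maximum C = 1543/30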